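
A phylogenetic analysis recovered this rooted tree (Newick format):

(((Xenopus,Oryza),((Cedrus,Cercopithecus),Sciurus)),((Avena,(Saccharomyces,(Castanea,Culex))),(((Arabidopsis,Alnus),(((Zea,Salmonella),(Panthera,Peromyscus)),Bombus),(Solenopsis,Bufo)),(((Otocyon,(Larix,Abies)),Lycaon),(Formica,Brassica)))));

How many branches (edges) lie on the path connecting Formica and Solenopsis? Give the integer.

6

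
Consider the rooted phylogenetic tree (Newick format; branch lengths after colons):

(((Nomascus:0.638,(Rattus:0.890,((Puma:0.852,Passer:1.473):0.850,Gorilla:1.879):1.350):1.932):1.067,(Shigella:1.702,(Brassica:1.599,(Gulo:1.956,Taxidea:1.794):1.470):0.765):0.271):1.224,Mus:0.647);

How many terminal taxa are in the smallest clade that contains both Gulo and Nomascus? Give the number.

9

The MRCA of Gulo and Nomascus is the node subtending ((Nomascus,(Rattus,((Puma,Passer),Gorilla))),(Shigella,(Brassica,(Gulo,Taxidea)))).
That clade contains 9 terminal taxa: Brassica, Gorilla, Gulo, Nomascus, Passer, Puma, Rattus, Shigella, Taxidea.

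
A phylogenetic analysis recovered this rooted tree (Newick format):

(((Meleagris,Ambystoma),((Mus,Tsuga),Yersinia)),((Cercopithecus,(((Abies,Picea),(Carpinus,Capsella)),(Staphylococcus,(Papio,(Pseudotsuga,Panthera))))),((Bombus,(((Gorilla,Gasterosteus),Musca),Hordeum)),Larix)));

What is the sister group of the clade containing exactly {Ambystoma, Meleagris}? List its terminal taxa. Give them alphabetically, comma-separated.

The clade containing exactly {Ambystoma, Meleagris} attaches to the tree at the node subtending ((Meleagris,Ambystoma),((Mus,Tsuga),Yersinia)).
The other lineage descending from that same node — the sister group — is ((Mus,Tsuga),Yersinia); its 3 tips in alphabetical order are the answer.

Mus, Tsuga, Yersinia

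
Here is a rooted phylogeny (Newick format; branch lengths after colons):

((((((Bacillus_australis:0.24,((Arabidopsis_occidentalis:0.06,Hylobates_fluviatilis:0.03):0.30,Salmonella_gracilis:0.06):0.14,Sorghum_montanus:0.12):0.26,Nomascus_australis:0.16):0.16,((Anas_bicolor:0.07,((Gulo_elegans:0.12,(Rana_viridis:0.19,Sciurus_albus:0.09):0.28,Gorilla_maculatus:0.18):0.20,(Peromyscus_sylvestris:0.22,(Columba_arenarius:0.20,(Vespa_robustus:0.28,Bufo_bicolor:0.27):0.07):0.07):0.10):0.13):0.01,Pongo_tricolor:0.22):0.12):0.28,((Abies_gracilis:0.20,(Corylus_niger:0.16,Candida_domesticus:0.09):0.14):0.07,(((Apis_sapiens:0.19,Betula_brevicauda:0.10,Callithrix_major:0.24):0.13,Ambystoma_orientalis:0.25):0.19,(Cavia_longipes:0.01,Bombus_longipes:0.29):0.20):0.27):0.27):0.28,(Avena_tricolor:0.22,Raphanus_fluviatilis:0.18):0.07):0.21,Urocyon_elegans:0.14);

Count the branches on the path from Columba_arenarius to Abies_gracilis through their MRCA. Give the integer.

10

The MRCA of Columba_arenarius and Abies_gracilis is the node subtending ((((Bacillus_australis,((Arabidopsis_occidentalis,Hylobates_fluviatilis),Salmonella_gracilis),Sorghum_montanus),Nomascus_australis),((Anas_bicolor,((Gulo_elegans,(Rana_viridis,Sciurus_albus),Gorilla_maculatus),(Peromyscus_sylvestris,(Columba_arenarius,(Vespa_robustus,Bufo_bicolor))))),Pongo_tricolor)),((Abies_gracilis,(Corylus_niger,Candida_domesticus)),(((Apis_sapiens,Betula_brevicauda,Callithrix_major),Ambystoma_orientalis),(Cavia_longipes,Bombus_longipes)))).
From Columba_arenarius up to that node: 7 branches. From Abies_gracilis up to the same node: 3 branches. Total: 7 + 3 = 10.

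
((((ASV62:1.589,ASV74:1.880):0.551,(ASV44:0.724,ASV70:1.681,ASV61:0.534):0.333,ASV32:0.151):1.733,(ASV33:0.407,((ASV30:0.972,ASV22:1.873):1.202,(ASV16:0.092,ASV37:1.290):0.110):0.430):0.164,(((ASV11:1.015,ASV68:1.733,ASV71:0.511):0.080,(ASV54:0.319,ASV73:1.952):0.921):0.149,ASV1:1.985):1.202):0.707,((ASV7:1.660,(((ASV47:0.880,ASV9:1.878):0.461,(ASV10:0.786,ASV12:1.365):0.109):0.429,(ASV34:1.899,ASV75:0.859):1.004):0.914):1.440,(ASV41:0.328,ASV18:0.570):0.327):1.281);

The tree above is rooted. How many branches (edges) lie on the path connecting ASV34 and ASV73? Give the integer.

The MRCA of ASV34 and ASV73 is the root of the tree.
From ASV34 up to that node: 5 branches. From ASV73 up to the same node: 5 branches. Total: 5 + 5 = 10.

10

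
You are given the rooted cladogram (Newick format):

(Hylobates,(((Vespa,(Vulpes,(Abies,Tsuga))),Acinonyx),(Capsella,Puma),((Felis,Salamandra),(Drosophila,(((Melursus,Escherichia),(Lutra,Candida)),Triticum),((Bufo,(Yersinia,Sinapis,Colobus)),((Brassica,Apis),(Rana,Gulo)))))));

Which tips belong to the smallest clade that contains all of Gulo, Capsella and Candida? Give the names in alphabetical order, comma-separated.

Abies, Acinonyx, Apis, Brassica, Bufo, Candida, Capsella, Colobus, Drosophila, Escherichia, Felis, Gulo, Lutra, Melursus, Puma, Rana, Salamandra, Sinapis, Triticum, Tsuga, Vespa, Vulpes, Yersinia

Tracing Gulo: it sits inside (Rana,Gulo).
Tracing Capsella: it sits inside (Capsella,Puma).
Tracing Candida: it sits inside (Lutra,Candida).
The smallest clade enclosing all 3 is (((Vespa,(Vulpes,(Abies,Tsuga))),Acinonyx),(Capsella,Puma),((Felis,Salamandra),(Drosophila,(((Melursus,Escherichia),(Lutra,Candida)),Triticum),((Bufo,(Yersinia,Sinapis,Colobus)),((Brassica,Apis),(Rana,Gulo)))))); the answer is its 23 terminal taxa in alphabetical order.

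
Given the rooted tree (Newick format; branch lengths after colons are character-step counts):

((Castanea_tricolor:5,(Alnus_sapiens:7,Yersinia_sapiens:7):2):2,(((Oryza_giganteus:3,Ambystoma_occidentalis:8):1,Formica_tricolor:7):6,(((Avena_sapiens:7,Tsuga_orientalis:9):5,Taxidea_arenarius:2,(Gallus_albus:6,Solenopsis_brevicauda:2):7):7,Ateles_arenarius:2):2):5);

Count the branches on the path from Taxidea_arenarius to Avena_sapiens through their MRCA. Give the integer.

The MRCA of Taxidea_arenarius and Avena_sapiens is the node subtending ((Avena_sapiens,Tsuga_orientalis),Taxidea_arenarius,(Gallus_albus,Solenopsis_brevicauda)).
From Taxidea_arenarius up to that node: 1 branch. From Avena_sapiens up to the same node: 2 branches. Total: 1 + 2 = 3.

3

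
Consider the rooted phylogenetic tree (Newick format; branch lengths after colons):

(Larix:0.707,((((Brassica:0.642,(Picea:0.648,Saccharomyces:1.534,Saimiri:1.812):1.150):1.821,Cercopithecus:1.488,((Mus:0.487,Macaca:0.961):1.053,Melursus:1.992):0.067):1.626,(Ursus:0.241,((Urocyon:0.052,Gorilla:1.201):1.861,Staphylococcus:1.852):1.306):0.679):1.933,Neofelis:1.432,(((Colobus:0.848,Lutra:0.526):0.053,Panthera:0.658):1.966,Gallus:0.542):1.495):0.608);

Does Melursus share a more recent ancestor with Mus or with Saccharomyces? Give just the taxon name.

Mus

The MRCA of Melursus and Mus subtends ((Mus,Macaca),Melursus) (3 taxa).
The MRCA of Melursus and Saccharomyces subtends ((Brassica,(Picea,Saccharomyces,Saimiri)),Cercopithecus,((Mus,Macaca),Melursus)) (8 taxa).
The first is nested inside the second, so Melursus shares a more recent common ancestor with Mus.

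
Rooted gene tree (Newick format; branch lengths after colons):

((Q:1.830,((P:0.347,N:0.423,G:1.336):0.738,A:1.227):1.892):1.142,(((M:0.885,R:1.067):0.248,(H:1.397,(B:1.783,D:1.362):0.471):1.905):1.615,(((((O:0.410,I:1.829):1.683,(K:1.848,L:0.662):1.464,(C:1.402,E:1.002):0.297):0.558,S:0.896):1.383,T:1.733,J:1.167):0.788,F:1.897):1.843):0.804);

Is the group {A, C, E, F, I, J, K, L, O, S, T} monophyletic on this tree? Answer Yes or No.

No

The MRCA of the listed taxa is the root, so the smallest clade containing them is the whole tree.
That clade also contains B, D, G, H, M, N, P, Q, R, which are not in the proposed group, so the group is not monophyletic.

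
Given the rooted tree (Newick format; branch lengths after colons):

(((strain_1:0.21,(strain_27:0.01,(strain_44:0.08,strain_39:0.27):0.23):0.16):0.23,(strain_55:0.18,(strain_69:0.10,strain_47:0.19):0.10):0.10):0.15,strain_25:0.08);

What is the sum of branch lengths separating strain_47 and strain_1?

0.83

The path runs strain_47 → … → MRCA → … → strain_1; the MRCA is the node subtending ((strain_1,(strain_27,(strain_44,strain_39))),(strain_55,(strain_69,strain_47))).
Branch lengths along that path: 0.19 + 0.10 + 0.10 + 0.23 + 0.21 = 0.83.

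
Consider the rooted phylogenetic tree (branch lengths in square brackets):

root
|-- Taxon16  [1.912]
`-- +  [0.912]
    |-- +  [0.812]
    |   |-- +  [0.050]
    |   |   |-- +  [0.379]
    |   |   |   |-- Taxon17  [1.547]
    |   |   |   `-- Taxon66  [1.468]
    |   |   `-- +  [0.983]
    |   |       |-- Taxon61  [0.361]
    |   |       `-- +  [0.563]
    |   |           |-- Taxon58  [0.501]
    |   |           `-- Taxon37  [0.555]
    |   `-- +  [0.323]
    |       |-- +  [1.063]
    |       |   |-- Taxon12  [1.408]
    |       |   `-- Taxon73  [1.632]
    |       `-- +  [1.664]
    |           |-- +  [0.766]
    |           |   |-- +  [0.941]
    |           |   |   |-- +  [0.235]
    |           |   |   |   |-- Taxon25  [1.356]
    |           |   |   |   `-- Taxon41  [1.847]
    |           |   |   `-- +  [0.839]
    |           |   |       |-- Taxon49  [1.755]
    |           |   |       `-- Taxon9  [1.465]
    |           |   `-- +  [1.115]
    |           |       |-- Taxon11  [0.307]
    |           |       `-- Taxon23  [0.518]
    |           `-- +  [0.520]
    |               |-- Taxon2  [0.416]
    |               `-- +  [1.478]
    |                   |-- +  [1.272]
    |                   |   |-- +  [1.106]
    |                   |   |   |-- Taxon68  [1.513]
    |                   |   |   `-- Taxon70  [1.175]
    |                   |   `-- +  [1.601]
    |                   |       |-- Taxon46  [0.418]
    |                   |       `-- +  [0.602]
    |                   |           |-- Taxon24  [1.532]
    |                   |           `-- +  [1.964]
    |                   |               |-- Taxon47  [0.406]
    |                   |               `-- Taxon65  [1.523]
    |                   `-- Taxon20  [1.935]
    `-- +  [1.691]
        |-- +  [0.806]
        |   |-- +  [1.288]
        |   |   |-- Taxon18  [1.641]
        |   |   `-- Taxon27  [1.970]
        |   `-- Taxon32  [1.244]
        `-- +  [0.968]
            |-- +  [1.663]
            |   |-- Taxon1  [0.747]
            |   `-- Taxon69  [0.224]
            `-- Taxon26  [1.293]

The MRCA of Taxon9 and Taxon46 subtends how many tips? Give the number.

The MRCA of Taxon9 and Taxon46 is the node subtending ((((Taxon25,Taxon41),(Taxon49,Taxon9)),(Taxon11,Taxon23)),(Taxon2,(((Taxon68,Taxon70),(Taxon46,(Taxon24,(Taxon47,Taxon65)))),Taxon20))).
That clade contains 14 terminal taxa: Taxon11, Taxon2, Taxon20, Taxon23, Taxon24, Taxon25, Taxon41, Taxon46, Taxon47, Taxon49, Taxon65, Taxon68, Taxon70, Taxon9.

14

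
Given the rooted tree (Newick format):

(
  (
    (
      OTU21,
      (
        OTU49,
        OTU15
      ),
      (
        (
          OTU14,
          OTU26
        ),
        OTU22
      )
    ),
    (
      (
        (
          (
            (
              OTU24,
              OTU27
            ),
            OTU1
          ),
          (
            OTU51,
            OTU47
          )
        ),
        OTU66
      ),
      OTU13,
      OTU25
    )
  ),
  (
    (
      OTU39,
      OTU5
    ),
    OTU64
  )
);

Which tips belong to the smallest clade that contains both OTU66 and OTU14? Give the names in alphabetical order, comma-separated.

Tracing OTU66: it sits inside ((((OTU24,OTU27),OTU1),(OTU51,OTU47)),OTU66).
Tracing OTU14: it sits inside (OTU14,OTU26).
The smallest clade enclosing both is ((OTU21,(OTU49,OTU15),((OTU14,OTU26),OTU22)),(((((OTU24,OTU27),OTU1),(OTU51,OTU47)),OTU66),OTU13,OTU25)); the answer is its 14 terminal taxa in alphabetical order.

OTU1, OTU13, OTU14, OTU15, OTU21, OTU22, OTU24, OTU25, OTU26, OTU27, OTU47, OTU49, OTU51, OTU66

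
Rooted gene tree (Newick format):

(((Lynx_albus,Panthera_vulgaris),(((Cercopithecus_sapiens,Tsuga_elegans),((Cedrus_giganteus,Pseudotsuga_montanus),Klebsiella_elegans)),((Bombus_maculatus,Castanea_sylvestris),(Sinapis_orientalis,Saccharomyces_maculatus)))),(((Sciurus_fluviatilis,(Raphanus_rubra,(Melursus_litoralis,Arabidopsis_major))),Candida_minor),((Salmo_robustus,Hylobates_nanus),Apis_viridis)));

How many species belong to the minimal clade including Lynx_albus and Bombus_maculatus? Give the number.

11

The MRCA of Lynx_albus and Bombus_maculatus is the node subtending ((Lynx_albus,Panthera_vulgaris),(((Cercopithecus_sapiens,Tsuga_elegans),((Cedrus_giganteus,Pseudotsuga_montanus),Klebsiella_elegans)),((Bombus_maculatus,Castanea_sylvestris),(Sinapis_orientalis,Saccharomyces_maculatus)))).
That clade contains 11 terminal taxa: Bombus_maculatus, Castanea_sylvestris, Cedrus_giganteus, Cercopithecus_sapiens, Klebsiella_elegans, Lynx_albus, Panthera_vulgaris, Pseudotsuga_montanus, Saccharomyces_maculatus, Sinapis_orientalis, Tsuga_elegans.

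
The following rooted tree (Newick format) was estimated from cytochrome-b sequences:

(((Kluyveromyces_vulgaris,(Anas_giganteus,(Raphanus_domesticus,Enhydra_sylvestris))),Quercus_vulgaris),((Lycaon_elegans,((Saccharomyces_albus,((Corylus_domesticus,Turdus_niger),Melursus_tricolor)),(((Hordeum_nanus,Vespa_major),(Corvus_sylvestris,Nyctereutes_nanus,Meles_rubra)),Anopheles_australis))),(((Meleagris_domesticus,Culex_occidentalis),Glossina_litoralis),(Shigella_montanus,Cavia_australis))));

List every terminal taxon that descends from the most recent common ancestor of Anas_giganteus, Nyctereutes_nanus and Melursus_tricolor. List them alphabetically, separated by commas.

Anas_giganteus, Anopheles_australis, Cavia_australis, Corvus_sylvestris, Corylus_domesticus, Culex_occidentalis, Enhydra_sylvestris, Glossina_litoralis, Hordeum_nanus, Kluyveromyces_vulgaris, Lycaon_elegans, Meleagris_domesticus, Meles_rubra, Melursus_tricolor, Nyctereutes_nanus, Quercus_vulgaris, Raphanus_domesticus, Saccharomyces_albus, Shigella_montanus, Turdus_niger, Vespa_major

Tracing Anas_giganteus: it sits inside (Anas_giganteus,(Raphanus_domesticus,Enhydra_sylvestris)).
Tracing Nyctereutes_nanus: it sits inside (Corvus_sylvestris,Nyctereutes_nanus,Meles_rubra).
Tracing Melursus_tricolor: it sits inside ((Corylus_domesticus,Turdus_niger),Melursus_tricolor).
The smallest clade enclosing all 3 is the whole tree (their MRCA is the root), so the answer is all 21 tips in alphabetical order.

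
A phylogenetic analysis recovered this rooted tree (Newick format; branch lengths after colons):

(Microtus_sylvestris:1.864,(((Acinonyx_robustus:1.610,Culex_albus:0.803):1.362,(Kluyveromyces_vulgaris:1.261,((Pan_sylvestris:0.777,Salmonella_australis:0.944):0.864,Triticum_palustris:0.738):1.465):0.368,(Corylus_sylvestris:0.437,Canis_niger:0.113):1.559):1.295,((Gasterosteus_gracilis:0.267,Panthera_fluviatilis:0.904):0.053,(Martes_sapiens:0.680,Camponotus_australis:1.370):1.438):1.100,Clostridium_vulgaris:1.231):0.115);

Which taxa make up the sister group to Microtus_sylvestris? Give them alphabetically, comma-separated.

Microtus_sylvestris attaches directly to the root of the tree.
The other lineage descending from that same node — the sister group — is (((Acinonyx_robustus,Culex_albus),(Kluyveromyces_vulgaris,((Pan_sylvestris,Salmonella_australis),Triticum_palustris)),(Corylus_sylvestris,Canis_niger)),((Gasterosteus_gracilis,Panthera_fluviatilis),(Martes_sapiens,Camponotus_australis)),Clostridium_vulgaris); its 13 tips in alphabetical order are the answer.

Acinonyx_robustus, Camponotus_australis, Canis_niger, Clostridium_vulgaris, Corylus_sylvestris, Culex_albus, Gasterosteus_gracilis, Kluyveromyces_vulgaris, Martes_sapiens, Pan_sylvestris, Panthera_fluviatilis, Salmonella_australis, Triticum_palustris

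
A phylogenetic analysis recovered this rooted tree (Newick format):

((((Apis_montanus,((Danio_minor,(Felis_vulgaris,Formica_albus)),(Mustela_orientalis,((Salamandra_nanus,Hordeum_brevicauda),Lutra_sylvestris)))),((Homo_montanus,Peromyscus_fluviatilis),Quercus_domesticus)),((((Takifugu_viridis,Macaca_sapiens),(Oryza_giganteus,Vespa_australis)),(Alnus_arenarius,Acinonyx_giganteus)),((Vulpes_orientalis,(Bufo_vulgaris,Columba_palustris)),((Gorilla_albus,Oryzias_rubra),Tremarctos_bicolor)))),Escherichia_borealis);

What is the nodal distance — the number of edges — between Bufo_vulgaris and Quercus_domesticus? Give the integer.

The MRCA of Bufo_vulgaris and Quercus_domesticus is the node subtending (((Apis_montanus,((Danio_minor,(Felis_vulgaris,Formica_albus)),(Mustela_orientalis,((Salamandra_nanus,Hordeum_brevicauda),Lutra_sylvestris)))),((Homo_montanus,Peromyscus_fluviatilis),Quercus_domesticus)),((((Takifugu_viridis,Macaca_sapiens),(Oryza_giganteus,Vespa_australis)),(Alnus_arenarius,Acinonyx_giganteus)),((Vulpes_orientalis,(Bufo_vulgaris,Columba_palustris)),((Gorilla_albus,Oryzias_rubra),Tremarctos_bicolor)))).
From Bufo_vulgaris up to that node: 5 branches. From Quercus_domesticus up to the same node: 3 branches. Total: 5 + 3 = 8.

8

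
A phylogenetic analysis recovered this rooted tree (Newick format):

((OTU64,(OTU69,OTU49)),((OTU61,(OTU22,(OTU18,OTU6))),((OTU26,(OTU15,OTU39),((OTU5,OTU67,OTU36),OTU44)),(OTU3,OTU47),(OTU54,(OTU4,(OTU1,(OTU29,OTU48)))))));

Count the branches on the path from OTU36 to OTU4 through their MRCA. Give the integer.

7

The MRCA of OTU36 and OTU4 is the node subtending ((OTU26,(OTU15,OTU39),((OTU5,OTU67,OTU36),OTU44)),(OTU3,OTU47),(OTU54,(OTU4,(OTU1,(OTU29,OTU48))))).
From OTU36 up to that node: 4 branches. From OTU4 up to the same node: 3 branches. Total: 4 + 3 = 7.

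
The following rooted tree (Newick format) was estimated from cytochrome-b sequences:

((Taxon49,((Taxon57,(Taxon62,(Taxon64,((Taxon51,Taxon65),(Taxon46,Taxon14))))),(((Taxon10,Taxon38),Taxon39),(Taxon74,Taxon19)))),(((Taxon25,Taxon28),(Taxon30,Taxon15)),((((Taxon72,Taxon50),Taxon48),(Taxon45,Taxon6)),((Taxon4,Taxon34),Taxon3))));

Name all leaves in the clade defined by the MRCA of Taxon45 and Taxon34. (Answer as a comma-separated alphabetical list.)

Tracing Taxon45: it sits inside (Taxon45,Taxon6).
Tracing Taxon34: it sits inside (Taxon4,Taxon34).
The smallest clade enclosing both is ((((Taxon72,Taxon50),Taxon48),(Taxon45,Taxon6)),((Taxon4,Taxon34),Taxon3)); the answer is its 8 terminal taxa in alphabetical order.

Taxon3, Taxon34, Taxon4, Taxon45, Taxon48, Taxon50, Taxon6, Taxon72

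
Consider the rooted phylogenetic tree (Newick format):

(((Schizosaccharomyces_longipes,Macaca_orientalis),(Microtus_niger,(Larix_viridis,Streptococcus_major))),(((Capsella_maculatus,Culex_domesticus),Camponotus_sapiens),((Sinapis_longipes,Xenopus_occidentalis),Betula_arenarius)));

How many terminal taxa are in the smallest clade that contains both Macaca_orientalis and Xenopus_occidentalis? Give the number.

11

The MRCA of Macaca_orientalis and Xenopus_occidentalis is the root, so the clade is the entire tree.
That clade contains 11 terminal taxa: Betula_arenarius, Camponotus_sapiens, Capsella_maculatus, Culex_domesticus, Larix_viridis, Macaca_orientalis, Microtus_niger, Schizosaccharomyces_longipes, Sinapis_longipes, Streptococcus_major, Xenopus_occidentalis.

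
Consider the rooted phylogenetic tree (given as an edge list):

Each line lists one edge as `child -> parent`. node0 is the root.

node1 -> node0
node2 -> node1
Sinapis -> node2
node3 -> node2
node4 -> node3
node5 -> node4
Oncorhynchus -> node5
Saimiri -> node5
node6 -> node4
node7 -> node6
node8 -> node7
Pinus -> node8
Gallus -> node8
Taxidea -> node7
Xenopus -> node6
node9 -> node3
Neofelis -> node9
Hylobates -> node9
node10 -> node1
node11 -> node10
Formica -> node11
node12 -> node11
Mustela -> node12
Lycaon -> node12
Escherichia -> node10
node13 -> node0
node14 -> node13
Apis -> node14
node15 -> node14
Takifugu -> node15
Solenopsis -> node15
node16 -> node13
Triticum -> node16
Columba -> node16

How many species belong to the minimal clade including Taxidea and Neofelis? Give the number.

8

The MRCA of Taxidea and Neofelis is the node subtending (((Oncorhynchus,Saimiri),(((Pinus,Gallus),Taxidea),Xenopus)),(Neofelis,Hylobates)).
That clade contains 8 terminal taxa: Gallus, Hylobates, Neofelis, Oncorhynchus, Pinus, Saimiri, Taxidea, Xenopus.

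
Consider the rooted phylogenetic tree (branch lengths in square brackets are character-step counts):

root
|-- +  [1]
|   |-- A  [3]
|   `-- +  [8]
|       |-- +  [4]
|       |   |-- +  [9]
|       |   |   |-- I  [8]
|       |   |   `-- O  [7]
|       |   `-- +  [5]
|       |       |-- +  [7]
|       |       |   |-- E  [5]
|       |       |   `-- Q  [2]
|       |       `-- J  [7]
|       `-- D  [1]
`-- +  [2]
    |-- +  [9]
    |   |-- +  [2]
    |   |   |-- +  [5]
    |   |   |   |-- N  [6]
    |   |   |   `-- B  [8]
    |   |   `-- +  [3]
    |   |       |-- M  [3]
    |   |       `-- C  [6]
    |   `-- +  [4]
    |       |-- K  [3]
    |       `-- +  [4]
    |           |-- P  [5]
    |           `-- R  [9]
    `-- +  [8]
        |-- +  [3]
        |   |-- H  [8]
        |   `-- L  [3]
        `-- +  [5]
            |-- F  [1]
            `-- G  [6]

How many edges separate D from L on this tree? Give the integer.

7

The MRCA of D and L is the root of the tree.
From D up to that node: 3 branches. From L up to the same node: 4 branches. Total: 3 + 4 = 7.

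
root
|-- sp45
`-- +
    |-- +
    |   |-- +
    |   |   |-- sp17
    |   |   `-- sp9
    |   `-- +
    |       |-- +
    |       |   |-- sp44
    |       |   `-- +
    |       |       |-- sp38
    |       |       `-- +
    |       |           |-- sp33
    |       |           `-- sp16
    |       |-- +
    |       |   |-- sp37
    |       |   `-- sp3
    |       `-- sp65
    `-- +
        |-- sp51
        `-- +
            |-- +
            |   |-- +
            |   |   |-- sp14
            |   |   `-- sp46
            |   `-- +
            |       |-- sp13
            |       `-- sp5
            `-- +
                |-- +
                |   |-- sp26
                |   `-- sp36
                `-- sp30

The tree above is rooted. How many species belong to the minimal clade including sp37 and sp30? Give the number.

17

The MRCA of sp37 and sp30 is the node subtending (((sp17,sp9),((sp44,(sp38,(sp33,sp16))),(sp37,sp3),sp65)),(sp51,(((sp14,sp46),(sp13,sp5)),((sp26,sp36),sp30)))).
That clade contains 17 terminal taxa: sp13, sp14, sp16, sp17, sp26, sp3, sp30, sp33, sp36, sp37, sp38, sp44, sp46, sp5, sp51, sp65, sp9.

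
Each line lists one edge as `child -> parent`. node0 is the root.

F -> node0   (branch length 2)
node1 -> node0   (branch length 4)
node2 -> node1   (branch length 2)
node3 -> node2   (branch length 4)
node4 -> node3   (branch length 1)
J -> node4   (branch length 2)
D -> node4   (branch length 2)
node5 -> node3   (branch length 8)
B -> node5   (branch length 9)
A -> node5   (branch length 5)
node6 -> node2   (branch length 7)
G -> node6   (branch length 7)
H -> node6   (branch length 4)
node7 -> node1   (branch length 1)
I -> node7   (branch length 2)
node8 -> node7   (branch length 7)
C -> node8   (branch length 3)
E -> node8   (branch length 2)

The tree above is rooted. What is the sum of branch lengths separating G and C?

27

The path runs G → … → MRCA → … → C; the MRCA is the node subtending ((((J,D),(B,A)),(G,H)),(I,(C,E))).
Branch lengths along that path: 7 + 7 + 2 + 1 + 7 + 3 = 27.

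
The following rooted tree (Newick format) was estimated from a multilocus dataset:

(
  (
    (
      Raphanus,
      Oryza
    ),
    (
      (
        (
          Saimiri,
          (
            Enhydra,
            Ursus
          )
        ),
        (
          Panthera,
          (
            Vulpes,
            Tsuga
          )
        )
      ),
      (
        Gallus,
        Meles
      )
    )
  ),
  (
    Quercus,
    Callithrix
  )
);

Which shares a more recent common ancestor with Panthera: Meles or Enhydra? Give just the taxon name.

The MRCA of Panthera and Enhydra subtends ((Saimiri,(Enhydra,Ursus)),(Panthera,(Vulpes,Tsuga))) (6 taxa).
The MRCA of Panthera and Meles subtends (((Saimiri,(Enhydra,Ursus)),(Panthera,(Vulpes,Tsuga))),(Gallus,Meles)) (8 taxa).
The first is nested inside the second, so Panthera shares a more recent common ancestor with Enhydra.

Enhydra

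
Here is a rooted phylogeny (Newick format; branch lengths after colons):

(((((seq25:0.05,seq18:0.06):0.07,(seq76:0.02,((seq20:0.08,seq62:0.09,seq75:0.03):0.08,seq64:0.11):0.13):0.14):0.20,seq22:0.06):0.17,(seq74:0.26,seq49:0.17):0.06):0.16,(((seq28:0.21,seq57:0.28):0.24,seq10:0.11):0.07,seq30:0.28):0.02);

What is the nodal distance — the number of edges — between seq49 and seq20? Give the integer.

The MRCA of seq49 and seq20 is the node subtending ((((seq25,seq18),(seq76,((seq20,seq62,seq75),seq64))),seq22),(seq74,seq49)).
From seq49 up to that node: 2 branches. From seq20 up to the same node: 6 branches. Total: 2 + 6 = 8.

8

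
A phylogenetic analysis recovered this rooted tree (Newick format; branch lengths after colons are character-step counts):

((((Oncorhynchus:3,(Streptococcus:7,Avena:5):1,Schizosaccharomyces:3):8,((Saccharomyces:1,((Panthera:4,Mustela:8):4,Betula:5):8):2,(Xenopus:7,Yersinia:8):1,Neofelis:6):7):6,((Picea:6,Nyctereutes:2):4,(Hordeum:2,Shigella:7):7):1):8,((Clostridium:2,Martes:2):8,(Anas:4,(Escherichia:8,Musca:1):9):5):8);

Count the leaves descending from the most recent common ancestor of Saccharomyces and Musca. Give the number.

20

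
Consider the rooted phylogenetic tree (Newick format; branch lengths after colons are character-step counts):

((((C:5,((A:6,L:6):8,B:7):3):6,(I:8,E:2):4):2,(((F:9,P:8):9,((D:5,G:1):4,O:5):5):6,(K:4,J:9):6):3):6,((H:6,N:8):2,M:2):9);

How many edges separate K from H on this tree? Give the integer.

The MRCA of K and H is the root of the tree.
From K up to that node: 4 branches. From H up to the same node: 3 branches. Total: 4 + 3 = 7.

7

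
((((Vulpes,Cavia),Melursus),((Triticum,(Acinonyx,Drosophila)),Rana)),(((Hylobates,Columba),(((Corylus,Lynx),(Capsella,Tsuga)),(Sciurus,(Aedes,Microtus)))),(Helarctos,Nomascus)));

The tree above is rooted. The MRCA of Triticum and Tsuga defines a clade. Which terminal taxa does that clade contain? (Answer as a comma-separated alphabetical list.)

Tracing Triticum: it sits inside (Triticum,(Acinonyx,Drosophila)).
Tracing Tsuga: it sits inside (Capsella,Tsuga).
The smallest clade enclosing both is the whole tree (their MRCA is the root), so the answer is all 18 tips in alphabetical order.

Acinonyx, Aedes, Capsella, Cavia, Columba, Corylus, Drosophila, Helarctos, Hylobates, Lynx, Melursus, Microtus, Nomascus, Rana, Sciurus, Triticum, Tsuga, Vulpes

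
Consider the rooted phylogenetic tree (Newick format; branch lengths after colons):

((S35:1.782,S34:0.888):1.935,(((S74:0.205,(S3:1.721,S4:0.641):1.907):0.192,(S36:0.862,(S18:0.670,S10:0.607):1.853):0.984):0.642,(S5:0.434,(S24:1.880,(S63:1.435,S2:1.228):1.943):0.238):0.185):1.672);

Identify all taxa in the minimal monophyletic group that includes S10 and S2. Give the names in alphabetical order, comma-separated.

S10, S18, S2, S24, S3, S36, S4, S5, S63, S74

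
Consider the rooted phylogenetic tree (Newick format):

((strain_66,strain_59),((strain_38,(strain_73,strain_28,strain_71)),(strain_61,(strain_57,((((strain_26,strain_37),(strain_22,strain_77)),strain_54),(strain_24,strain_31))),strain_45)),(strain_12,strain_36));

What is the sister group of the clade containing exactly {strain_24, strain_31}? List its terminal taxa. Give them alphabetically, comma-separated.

strain_22, strain_26, strain_37, strain_54, strain_77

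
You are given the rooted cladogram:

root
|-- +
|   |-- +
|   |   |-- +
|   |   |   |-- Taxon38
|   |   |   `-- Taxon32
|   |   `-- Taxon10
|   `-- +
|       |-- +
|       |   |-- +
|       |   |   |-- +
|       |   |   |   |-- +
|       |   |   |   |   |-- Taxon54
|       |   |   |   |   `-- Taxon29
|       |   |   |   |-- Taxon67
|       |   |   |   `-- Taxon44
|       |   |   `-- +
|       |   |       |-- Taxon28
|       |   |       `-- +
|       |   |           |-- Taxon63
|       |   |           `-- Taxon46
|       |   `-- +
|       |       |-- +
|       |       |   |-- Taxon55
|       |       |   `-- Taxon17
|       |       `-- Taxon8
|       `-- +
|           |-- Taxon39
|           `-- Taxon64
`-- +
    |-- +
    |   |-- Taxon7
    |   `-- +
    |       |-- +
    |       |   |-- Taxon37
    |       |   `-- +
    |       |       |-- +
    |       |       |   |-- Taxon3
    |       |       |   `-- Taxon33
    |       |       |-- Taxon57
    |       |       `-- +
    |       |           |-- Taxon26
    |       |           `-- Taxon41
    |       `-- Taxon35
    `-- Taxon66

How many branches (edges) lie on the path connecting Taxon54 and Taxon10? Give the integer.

The MRCA of Taxon54 and Taxon10 is the node subtending (((Taxon38,Taxon32),Taxon10),(((((Taxon54,Taxon29),Taxon67,Taxon44),(Taxon28,(Taxon63,Taxon46))),((Taxon55,Taxon17),Taxon8)),(Taxon39,Taxon64))).
From Taxon54 up to that node: 6 branches. From Taxon10 up to the same node: 2 branches. Total: 6 + 2 = 8.

8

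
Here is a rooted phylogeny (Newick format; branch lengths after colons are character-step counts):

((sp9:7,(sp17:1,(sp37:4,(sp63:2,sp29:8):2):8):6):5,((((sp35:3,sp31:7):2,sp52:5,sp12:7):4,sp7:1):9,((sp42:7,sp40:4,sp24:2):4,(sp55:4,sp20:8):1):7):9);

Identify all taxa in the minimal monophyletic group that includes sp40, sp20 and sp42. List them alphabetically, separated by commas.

Tracing sp40: it sits inside (sp42,sp40,sp24).
Tracing sp20: it sits inside (sp55,sp20).
Tracing sp42: it sits inside (sp42,sp40,sp24).
The smallest clade enclosing all 3 is ((sp42,sp40,sp24),(sp55,sp20)); the answer is its 5 terminal taxa in alphabetical order.

sp20, sp24, sp40, sp42, sp55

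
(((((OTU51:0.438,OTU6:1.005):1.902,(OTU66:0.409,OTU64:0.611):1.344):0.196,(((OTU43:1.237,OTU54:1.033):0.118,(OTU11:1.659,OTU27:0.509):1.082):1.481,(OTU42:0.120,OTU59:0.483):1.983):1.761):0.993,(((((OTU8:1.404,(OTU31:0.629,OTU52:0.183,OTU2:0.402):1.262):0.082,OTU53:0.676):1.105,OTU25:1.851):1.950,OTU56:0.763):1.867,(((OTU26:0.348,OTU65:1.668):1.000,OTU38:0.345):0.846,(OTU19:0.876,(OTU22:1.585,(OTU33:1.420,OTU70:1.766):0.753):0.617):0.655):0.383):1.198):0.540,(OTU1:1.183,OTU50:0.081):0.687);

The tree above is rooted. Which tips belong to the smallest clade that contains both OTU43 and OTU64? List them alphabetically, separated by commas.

OTU11, OTU27, OTU42, OTU43, OTU51, OTU54, OTU59, OTU6, OTU64, OTU66

Tracing OTU43: it sits inside (OTU43,OTU54).
Tracing OTU64: it sits inside (OTU66,OTU64).
The smallest clade enclosing both is (((OTU51,OTU6),(OTU66,OTU64)),(((OTU43,OTU54),(OTU11,OTU27)),(OTU42,OTU59))); the answer is its 10 terminal taxa in alphabetical order.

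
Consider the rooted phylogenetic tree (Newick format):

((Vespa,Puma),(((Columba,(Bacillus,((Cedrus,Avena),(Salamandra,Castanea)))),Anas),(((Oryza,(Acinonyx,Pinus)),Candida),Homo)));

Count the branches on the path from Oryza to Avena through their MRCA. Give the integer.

The MRCA of Oryza and Avena is the node subtending (((Columba,(Bacillus,((Cedrus,Avena),(Salamandra,Castanea)))),Anas),(((Oryza,(Acinonyx,Pinus)),Candida),Homo)).
From Oryza up to that node: 4 branches. From Avena up to the same node: 6 branches. Total: 4 + 6 = 10.

10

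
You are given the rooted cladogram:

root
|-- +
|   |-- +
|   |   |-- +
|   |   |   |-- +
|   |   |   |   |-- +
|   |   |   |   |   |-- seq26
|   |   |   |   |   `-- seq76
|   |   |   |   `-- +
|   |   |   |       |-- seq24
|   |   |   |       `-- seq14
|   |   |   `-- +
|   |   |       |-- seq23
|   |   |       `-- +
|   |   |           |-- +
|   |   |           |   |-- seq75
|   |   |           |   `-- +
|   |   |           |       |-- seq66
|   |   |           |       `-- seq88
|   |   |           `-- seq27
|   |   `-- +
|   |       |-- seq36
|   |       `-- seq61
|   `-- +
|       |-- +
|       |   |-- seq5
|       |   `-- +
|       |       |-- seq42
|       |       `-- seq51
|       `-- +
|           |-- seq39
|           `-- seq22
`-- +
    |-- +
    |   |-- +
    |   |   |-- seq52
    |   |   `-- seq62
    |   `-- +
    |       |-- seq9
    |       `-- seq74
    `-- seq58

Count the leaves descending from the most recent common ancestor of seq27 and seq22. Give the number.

16

The MRCA of seq27 and seq22 is the node subtending (((((seq26,seq76),(seq24,seq14)),(seq23,((seq75,(seq66,seq88)),seq27))),(seq36,seq61)),((seq5,(seq42,seq51)),(seq39,seq22))).
That clade contains 16 terminal taxa: seq14, seq22, seq23, seq24, seq26, seq27, seq36, seq39, seq42, seq5, seq51, seq61, seq66, seq75, seq76, seq88.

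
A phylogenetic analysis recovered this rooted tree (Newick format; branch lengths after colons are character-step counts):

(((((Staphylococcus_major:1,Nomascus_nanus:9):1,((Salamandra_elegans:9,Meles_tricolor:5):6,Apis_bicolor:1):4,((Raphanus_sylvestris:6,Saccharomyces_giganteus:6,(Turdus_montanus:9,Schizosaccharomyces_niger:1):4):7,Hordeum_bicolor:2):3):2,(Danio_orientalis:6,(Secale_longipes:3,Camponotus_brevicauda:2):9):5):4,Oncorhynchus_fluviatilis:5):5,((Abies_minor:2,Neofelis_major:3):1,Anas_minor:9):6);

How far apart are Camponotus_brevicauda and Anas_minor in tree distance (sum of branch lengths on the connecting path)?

The path runs Camponotus_brevicauda → … → MRCA → … → Anas_minor; the MRCA is the root of the tree.
Branch lengths along that path: 2 + 9 + 5 + 4 + 5 + 6 + 9 = 40.

40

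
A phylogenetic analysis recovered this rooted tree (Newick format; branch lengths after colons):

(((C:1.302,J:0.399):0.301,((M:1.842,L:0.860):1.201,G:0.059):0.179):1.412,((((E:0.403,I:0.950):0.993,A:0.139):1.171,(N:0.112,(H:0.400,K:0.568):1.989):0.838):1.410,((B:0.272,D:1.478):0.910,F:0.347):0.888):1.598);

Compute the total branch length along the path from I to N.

4.064

The path runs I → … → MRCA → … → N; the MRCA is the node subtending (((E,I),A),(N,(H,K))).
Branch lengths along that path: 0.950 + 0.993 + 1.171 + 0.838 + 0.112 = 4.064.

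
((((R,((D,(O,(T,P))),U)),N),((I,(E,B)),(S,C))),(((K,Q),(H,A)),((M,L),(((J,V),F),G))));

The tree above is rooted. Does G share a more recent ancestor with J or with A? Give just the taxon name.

J

The MRCA of G and J subtends (((J,V),F),G) (4 taxa).
The MRCA of G and A subtends (((K,Q),(H,A)),((M,L),(((J,V),F),G))) (10 taxa).
The first is nested inside the second, so G shares a more recent common ancestor with J.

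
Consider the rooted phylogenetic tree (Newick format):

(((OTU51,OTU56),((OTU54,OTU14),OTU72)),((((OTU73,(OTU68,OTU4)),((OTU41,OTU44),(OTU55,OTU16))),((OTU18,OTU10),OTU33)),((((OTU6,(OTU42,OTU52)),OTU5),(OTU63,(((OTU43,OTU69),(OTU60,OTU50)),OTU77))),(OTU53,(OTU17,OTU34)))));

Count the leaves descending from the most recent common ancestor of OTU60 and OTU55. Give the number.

The MRCA of OTU60 and OTU55 is the node subtending ((((OTU73,(OTU68,OTU4)),((OTU41,OTU44),(OTU55,OTU16))),((OTU18,OTU10),OTU33)),((((OTU6,(OTU42,OTU52)),OTU5),(OTU63,(((OTU43,OTU69),(OTU60,OTU50)),OTU77))),(OTU53,(OTU17,OTU34)))).
That clade contains 23 terminal taxa: OTU10, OTU16, OTU17, OTU18, OTU33, OTU34, OTU4, OTU41, OTU42, OTU43, OTU44, OTU5, OTU50, OTU52, OTU53, OTU55, OTU6, OTU60, OTU63, OTU68, OTU69, OTU73, OTU77.

23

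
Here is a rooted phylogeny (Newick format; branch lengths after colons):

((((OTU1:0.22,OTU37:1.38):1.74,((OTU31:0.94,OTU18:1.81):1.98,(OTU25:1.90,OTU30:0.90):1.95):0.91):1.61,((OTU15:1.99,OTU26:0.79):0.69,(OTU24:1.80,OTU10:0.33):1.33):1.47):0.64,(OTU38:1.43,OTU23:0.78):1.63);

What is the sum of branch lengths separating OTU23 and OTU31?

8.49

The path runs OTU23 → … → MRCA → … → OTU31; the MRCA is the root of the tree.
Branch lengths along that path: 0.78 + 1.63 + 0.64 + 1.61 + 0.91 + 1.98 + 0.94 = 8.49.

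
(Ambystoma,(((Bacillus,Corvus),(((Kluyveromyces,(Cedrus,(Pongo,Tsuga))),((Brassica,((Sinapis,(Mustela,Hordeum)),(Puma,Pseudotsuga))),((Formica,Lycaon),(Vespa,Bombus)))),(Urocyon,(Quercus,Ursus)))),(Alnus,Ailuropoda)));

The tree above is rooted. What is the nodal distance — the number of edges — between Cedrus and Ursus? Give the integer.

7

The MRCA of Cedrus and Ursus is the node subtending (((Kluyveromyces,(Cedrus,(Pongo,Tsuga))),((Brassica,((Sinapis,(Mustela,Hordeum)),(Puma,Pseudotsuga))),((Formica,Lycaon),(Vespa,Bombus)))),(Urocyon,(Quercus,Ursus))).
From Cedrus up to that node: 4 branches. From Ursus up to the same node: 3 branches. Total: 4 + 3 = 7.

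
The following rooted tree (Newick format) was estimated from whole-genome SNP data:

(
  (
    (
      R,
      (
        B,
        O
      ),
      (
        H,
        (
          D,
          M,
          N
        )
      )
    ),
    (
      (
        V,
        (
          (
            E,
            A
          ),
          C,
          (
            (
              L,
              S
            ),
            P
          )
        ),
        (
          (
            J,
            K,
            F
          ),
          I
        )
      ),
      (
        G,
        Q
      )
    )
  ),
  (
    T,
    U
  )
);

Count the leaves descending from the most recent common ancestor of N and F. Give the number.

The MRCA of N and F is the node subtending ((R,(B,O),(H,(D,M,N))),((V,((E,A),C,((L,S),P)),((J,K,F),I)),(G,Q))).
That clade contains 20 terminal taxa: A, B, C, D, E, F, G, H, I, J, K, L, M, N, O, P, Q, R, S, V.

20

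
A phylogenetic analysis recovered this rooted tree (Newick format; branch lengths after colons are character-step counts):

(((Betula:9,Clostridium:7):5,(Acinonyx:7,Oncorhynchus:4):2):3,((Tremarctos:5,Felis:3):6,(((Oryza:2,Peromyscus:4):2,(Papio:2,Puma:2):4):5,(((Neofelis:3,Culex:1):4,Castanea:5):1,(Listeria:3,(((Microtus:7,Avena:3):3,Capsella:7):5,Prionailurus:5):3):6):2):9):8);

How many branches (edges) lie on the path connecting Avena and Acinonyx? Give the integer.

11

The MRCA of Avena and Acinonyx is the root of the tree.
From Avena up to that node: 8 branches. From Acinonyx up to the same node: 3 branches. Total: 8 + 3 = 11.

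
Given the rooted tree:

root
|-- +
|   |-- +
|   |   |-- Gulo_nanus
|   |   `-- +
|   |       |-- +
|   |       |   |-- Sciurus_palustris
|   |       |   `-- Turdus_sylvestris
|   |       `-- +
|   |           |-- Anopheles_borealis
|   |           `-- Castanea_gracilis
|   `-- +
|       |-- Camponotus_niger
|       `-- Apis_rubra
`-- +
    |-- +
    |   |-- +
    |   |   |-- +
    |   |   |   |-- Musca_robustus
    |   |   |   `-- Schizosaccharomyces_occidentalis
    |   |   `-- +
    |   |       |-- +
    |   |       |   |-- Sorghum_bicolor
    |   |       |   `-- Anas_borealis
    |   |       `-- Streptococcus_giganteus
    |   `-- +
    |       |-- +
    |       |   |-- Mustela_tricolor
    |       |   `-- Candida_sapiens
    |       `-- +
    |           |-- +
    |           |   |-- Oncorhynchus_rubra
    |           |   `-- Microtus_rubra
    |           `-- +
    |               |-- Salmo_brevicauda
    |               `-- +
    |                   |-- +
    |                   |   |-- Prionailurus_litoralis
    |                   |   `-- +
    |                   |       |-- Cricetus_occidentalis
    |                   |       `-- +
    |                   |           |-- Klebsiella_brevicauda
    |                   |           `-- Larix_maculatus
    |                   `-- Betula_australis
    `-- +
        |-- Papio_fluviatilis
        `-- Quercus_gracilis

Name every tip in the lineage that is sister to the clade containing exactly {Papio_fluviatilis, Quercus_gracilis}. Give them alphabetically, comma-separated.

The clade containing exactly {Papio_fluviatilis, Quercus_gracilis} attaches to the tree at the node subtending ((((Musca_robustus,Schizosaccharomyces_occidentalis),((Sorghum_bicolor,Anas_borealis),Streptococcus_giganteus)),((Mustela_tricolor,Candida_sapiens),((Oncorhynchus_rubra,Microtus_rubra),(Salmo_brevicauda,((Prionailurus_litoralis,(Cricetus_occidentalis,(Klebsiella_brevicauda,Larix_maculatus))),Betula_australis))))),(Papio_fluviatilis,Quercus_gracilis)).
The other lineage descending from that same node — the sister group — is (((Musca_robustus,Schizosaccharomyces_occidentalis),((Sorghum_bicolor,Anas_borealis),Streptococcus_giganteus)),((Mustela_tricolor,Candida_sapiens),((Oncorhynchus_rubra,Microtus_rubra),(Salmo_brevicauda,((Prionailurus_litoralis,(Cricetus_occidentalis,(Klebsiella_brevicauda,Larix_maculatus))),Betula_australis))))); its 15 tips in alphabetical order are the answer.

Anas_borealis, Betula_australis, Candida_sapiens, Cricetus_occidentalis, Klebsiella_brevicauda, Larix_maculatus, Microtus_rubra, Musca_robustus, Mustela_tricolor, Oncorhynchus_rubra, Prionailurus_litoralis, Salmo_brevicauda, Schizosaccharomyces_occidentalis, Sorghum_bicolor, Streptococcus_giganteus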